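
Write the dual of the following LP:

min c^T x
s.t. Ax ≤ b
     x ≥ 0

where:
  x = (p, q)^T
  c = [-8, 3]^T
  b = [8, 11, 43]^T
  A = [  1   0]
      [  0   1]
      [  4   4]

Primal min cᵀx s.t. Ax ≤ b, x ≥ 0  →  Dual max −bᵀy s.t. Aᵀy ≥ −c, y ≥ 0.

Maximize: z = -8y1 - 11y2 - 43y3

Subject to:
  y1 + 4y3 ≥ 8
  y2 + 4y3 ≥ -3
  y1, y2, y3 ≥ 0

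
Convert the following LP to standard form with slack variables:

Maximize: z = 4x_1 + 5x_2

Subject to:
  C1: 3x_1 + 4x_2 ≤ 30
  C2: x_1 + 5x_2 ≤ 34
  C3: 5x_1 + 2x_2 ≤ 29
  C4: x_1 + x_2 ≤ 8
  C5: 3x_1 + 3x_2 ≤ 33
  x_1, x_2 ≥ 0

max z = 4x_1 + 5x_2

s.t.
  3x_1 + 4x_2 + s1 = 30
  x_1 + 5x_2 + s2 = 34
  5x_1 + 2x_2 + s3 = 29
  x_1 + x_2 + s4 = 8
  3x_1 + 3x_2 + s5 = 33
  x_1, x_2, s1, s2, s3, s4, s5 ≥ 0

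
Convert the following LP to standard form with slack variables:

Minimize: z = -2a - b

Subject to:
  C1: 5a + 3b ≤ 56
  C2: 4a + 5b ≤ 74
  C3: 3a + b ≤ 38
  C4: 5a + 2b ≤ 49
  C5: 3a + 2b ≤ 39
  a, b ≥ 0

min z = -2a - b

s.t.
  5a + 3b + s1 = 56
  4a + 5b + s2 = 74
  3a + b + s3 = 38
  5a + 2b + s4 = 49
  3a + 2b + s5 = 39
  a, b, s1, s2, s3, s4, s5 ≥ 0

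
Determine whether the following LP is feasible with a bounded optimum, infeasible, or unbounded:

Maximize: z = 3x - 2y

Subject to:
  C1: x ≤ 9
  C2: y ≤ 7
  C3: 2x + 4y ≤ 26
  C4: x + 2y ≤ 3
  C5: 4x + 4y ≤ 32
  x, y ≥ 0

Feasible with a bounded optimal solution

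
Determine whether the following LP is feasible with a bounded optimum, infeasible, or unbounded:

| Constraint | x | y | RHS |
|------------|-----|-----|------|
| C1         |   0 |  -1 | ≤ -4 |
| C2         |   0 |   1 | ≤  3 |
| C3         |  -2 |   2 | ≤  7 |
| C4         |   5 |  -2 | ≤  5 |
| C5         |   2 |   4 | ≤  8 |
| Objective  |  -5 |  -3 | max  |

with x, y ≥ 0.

Infeasible (no feasible solution exists)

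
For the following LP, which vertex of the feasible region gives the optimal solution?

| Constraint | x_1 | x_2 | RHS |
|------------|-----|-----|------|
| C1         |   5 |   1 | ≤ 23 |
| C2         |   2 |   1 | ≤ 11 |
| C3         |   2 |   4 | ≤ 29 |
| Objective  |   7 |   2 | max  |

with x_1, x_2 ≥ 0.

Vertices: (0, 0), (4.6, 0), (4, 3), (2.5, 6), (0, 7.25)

Evaluate the objective at each vertex of the feasible region:
  z(0, 0) = 0
  z(4.6, 0) = 32.2
  z(4, 3) = 34  ←
  z(2.5, 6) = 29.5
  z(0, 7.25) = 14.5
The maximum is at x_1 = 4, x_2 = 3.

(4, 3)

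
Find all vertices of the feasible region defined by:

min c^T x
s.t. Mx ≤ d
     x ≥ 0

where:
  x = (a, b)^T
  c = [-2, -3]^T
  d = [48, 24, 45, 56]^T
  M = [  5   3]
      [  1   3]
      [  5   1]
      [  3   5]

(0, 0), (9, 0), (8.7, 1.5), (6, 6), (0, 8)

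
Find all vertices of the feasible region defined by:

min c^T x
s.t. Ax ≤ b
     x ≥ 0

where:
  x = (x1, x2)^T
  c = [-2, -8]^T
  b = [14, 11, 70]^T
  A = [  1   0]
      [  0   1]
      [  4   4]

(0, 0), (14, 0), (14, 3.5), (6.5, 11), (0, 11)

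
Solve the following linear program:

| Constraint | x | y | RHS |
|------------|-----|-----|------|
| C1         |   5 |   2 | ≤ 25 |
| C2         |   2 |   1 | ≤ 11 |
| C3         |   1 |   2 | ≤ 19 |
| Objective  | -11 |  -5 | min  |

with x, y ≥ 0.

Evaluate the objective at each vertex of the feasible region:
  z(0, 0) = 0
  z(5, 0) = -55
  z(3, 5) = -58  ←
  z(1, 9) = -56
  z(0, 9.5) = -47.5
The minimum is at x = 3, y = 5.

x = 3, y = 5, z = -58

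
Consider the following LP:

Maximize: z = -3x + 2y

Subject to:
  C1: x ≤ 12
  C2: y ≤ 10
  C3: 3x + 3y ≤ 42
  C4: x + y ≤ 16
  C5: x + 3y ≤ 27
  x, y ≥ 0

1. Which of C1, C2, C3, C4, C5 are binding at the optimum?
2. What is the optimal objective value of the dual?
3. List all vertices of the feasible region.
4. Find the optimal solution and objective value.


1. C5
2. 18
3. (0, 0), (12, 0), (12, 2), (7.5, 6.5), (0, 9)
4. x = 0, y = 9, z = 18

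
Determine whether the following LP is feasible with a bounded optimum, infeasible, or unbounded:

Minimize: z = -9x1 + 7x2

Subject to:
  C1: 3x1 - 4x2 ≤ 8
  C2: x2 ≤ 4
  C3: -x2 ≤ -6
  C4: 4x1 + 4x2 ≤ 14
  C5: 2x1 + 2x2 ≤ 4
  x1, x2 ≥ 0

Infeasible (no feasible solution exists)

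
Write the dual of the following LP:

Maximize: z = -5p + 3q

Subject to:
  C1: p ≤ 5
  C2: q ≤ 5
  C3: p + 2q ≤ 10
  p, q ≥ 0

Primal max cᵀx s.t. Ax ≤ b, x ≥ 0  →  Dual min bᵀy s.t. Aᵀy ≥ c, y ≥ 0.

Minimize: z = 5y1 + 5y2 + 10y3

Subject to:
  y1 + y3 ≥ -5
  y2 + 2y3 ≥ 3
  y1, y2, y3 ≥ 0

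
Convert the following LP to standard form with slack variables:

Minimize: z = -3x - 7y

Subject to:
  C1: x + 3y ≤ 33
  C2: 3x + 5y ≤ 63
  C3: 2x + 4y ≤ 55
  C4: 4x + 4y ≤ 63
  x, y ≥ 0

min z = -3x - 7y

s.t.
  x + 3y + s1 = 33
  3x + 5y + s2 = 63
  2x + 4y + s3 = 55
  4x + 4y + s4 = 63
  x, y, s1, s2, s3, s4 ≥ 0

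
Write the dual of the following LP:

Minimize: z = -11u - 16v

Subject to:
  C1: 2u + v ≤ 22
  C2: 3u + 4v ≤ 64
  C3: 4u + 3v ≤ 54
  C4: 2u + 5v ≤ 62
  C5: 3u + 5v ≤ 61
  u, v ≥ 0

Primal min cᵀx s.t. Ax ≤ b, x ≥ 0  →  Dual max −bᵀy s.t. Aᵀy ≥ −c, y ≥ 0.

Maximize: z = -22y1 - 64y2 - 54y3 - 62y4 - 61y5

Subject to:
  2y1 + 3y2 + 4y3 + 2y4 + 3y5 ≥ 11
  y1 + 4y2 + 3y3 + 5y4 + 5y5 ≥ 16
  y1, y2, y3, y4, y5 ≥ 0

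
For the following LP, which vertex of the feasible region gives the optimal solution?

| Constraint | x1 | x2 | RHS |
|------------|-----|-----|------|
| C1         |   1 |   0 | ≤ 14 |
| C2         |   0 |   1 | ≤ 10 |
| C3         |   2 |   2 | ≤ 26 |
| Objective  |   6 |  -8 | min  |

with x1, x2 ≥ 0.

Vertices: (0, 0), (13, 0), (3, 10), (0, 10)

Evaluate the objective at each vertex of the feasible region:
  z(0, 0) = 0
  z(13, 0) = 78
  z(3, 10) = -62
  z(0, 10) = -80  ←
The minimum is at x1 = 0, x2 = 10.

(0, 10)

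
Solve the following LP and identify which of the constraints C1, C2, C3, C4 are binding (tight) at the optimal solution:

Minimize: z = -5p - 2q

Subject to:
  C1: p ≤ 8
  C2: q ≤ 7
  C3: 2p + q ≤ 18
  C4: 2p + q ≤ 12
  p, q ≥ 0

At p = 6, q = 0, compute slack b - a·x for each constraint:
  C1: 8 − 6 = 2  (slack)
  C2: 7 − 0 = 7  (slack)
  C3: 18 − 12 = 6  (slack)
  C4: 12 − 12 = 0  (binding)

Optimal: p = 6, q = 0
Binding: C4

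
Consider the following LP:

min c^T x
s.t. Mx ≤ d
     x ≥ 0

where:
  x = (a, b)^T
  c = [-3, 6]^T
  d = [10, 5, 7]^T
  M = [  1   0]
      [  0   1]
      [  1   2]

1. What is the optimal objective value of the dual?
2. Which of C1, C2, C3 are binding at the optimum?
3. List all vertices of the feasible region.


1. -21
2. C3
3. (0, 0), (7, 0), (0, 3.5)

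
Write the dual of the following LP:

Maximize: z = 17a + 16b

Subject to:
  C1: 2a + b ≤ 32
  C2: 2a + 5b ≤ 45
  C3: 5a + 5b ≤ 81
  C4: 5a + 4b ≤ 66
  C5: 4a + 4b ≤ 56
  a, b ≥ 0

Primal max cᵀx s.t. Ax ≤ b, x ≥ 0  →  Dual min bᵀy s.t. Aᵀy ≥ c, y ≥ 0.

Minimize: z = 32y1 + 45y2 + 81y3 + 66y4 + 56y5

Subject to:
  2y1 + 2y2 + 5y3 + 5y4 + 4y5 ≥ 17
  y1 + 5y2 + 5y3 + 4y4 + 4y5 ≥ 16
  y1, y2, y3, y4, y5 ≥ 0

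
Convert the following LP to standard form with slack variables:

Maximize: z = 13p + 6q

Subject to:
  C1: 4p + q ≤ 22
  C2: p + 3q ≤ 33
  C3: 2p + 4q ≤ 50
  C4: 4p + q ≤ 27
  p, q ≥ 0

max z = 13p + 6q

s.t.
  4p + q + s1 = 22
  p + 3q + s2 = 33
  2p + 4q + s3 = 50
  4p + q + s4 = 27
  p, q, s1, s2, s3, s4 ≥ 0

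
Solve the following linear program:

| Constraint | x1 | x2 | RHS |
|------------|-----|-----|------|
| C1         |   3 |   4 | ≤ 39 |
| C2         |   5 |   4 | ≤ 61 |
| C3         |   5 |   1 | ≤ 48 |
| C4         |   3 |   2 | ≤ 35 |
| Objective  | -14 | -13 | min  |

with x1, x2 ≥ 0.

Evaluate the objective at each vertex of the feasible region:
  z(0, 0) = 0
  z(9.6, 0) = -134.4
  z(9, 3) = -165  ←
  z(0, 9.75) = -126.8
The minimum is at x1 = 9, x2 = 3.

x1 = 9, x2 = 3, z = -165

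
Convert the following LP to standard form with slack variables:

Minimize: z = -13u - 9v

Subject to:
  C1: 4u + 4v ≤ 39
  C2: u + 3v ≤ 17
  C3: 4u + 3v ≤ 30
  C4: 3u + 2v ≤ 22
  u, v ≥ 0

min z = -13u - 9v

s.t.
  4u + 4v + s1 = 39
  u + 3v + s2 = 17
  4u + 3v + s3 = 30
  3u + 2v + s4 = 22
  u, v, s1, s2, s3, s4 ≥ 0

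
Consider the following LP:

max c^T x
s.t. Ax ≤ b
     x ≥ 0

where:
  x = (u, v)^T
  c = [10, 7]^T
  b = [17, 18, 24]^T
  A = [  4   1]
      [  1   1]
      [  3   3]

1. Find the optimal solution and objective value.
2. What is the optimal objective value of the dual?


1. u = 3, v = 5, z = 65
2. 65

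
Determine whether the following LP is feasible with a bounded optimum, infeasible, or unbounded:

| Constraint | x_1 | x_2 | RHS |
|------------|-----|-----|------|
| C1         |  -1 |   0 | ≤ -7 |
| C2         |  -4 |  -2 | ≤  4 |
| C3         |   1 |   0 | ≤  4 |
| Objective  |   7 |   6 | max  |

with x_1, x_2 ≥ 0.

Infeasible (no feasible solution exists)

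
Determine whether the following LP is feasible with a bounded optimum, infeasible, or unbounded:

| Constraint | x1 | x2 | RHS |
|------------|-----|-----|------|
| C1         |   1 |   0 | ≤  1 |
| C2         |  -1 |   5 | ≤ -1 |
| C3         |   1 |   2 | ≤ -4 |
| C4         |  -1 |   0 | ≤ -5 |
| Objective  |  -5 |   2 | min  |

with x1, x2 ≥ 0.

Infeasible (no feasible solution exists)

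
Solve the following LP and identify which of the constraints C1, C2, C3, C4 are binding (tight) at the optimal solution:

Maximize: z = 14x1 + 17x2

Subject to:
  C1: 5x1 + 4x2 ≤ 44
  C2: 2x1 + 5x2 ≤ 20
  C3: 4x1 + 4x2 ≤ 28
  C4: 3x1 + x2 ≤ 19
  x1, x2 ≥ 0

At x1 = 5, x2 = 2, compute slack b - a·x for each constraint:
  C1: 44 − 33 = 11  (slack)
  C2: 20 − 20 = 0  (binding)
  C3: 28 − 28 = 0  (binding)
  C4: 19 − 17 = 2  (slack)

Optimal: x1 = 5, x2 = 2
Binding: C2, C3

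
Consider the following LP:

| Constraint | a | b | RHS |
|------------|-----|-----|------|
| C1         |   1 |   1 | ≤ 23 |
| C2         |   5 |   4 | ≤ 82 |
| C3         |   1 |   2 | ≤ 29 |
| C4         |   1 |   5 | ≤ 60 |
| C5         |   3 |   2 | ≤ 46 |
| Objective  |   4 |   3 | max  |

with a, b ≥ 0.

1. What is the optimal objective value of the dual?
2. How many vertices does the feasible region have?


1. 64
2. 5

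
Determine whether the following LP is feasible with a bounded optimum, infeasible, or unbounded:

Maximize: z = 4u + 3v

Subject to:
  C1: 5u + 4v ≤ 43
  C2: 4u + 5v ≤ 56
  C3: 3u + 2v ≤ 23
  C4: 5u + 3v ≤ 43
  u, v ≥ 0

Feasible with a bounded optimal solution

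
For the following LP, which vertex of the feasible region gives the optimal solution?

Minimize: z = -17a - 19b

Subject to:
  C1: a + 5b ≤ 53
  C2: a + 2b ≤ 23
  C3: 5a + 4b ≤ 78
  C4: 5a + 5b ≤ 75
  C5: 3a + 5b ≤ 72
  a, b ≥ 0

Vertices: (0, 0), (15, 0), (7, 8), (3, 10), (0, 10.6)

Evaluate the objective at each vertex of the feasible region:
  z(0, 0) = 0
  z(15, 0) = -255
  z(7, 8) = -271  ←
  z(3, 10) = -241
  z(0, 10.6) = -201.4
The minimum is at a = 7, b = 8.

(7, 8)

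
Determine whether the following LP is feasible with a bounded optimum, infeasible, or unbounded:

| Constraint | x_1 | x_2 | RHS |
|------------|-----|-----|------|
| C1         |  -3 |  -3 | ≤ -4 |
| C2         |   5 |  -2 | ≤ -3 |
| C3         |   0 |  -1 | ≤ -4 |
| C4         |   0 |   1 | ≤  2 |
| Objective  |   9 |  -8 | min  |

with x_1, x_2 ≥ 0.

Infeasible (no feasible solution exists)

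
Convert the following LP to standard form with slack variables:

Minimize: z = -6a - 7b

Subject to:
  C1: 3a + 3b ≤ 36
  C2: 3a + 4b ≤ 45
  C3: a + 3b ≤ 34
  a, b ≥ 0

min z = -6a - 7b

s.t.
  3a + 3b + s1 = 36
  3a + 4b + s2 = 45
  a + 3b + s3 = 34
  a, b, s1, s2, s3 ≥ 0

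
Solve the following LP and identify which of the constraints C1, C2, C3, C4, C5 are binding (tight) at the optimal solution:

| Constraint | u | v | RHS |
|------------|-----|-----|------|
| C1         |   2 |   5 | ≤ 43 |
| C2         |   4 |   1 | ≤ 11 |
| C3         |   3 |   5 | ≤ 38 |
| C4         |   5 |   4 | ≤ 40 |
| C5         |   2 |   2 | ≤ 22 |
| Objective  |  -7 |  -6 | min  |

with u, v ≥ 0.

At u = 1, v = 7, compute slack b - a·x for each constraint:
  C1: 43 − 37 = 6  (slack)
  C2: 11 − 11 = 0  (binding)
  C3: 38 − 38 = 0  (binding)
  C4: 40 − 33 = 7  (slack)
  C5: 22 − 16 = 6  (slack)

Optimal: u = 1, v = 7
Binding: C2, C3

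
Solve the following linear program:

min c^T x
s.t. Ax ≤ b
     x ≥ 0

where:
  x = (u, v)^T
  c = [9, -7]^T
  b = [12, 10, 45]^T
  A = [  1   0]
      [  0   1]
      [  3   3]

Evaluate the objective at each vertex of the feasible region:
  z(0, 0) = 0
  z(12, 0) = 108
  z(12, 3) = 87
  z(5, 10) = -25
  z(0, 10) = -70  ←
The minimum is at u = 0, v = 10.

u = 0, v = 10, z = -70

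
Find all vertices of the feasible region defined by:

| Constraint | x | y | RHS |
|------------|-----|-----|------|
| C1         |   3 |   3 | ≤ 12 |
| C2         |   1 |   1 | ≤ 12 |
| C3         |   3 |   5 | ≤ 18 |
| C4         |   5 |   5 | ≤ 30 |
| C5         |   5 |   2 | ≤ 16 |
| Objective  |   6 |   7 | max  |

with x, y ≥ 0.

(0, 0), (3.2, 0), (2.667, 1.333), (1, 3), (0, 3.6)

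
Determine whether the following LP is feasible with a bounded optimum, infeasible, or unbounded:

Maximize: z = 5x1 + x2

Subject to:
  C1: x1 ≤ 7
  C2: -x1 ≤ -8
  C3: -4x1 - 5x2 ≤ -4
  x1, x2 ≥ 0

Infeasible (no feasible solution exists)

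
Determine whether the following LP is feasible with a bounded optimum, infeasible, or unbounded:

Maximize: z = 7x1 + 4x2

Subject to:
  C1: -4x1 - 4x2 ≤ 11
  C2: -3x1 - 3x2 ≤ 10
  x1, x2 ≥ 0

Unbounded (objective can increase without bound)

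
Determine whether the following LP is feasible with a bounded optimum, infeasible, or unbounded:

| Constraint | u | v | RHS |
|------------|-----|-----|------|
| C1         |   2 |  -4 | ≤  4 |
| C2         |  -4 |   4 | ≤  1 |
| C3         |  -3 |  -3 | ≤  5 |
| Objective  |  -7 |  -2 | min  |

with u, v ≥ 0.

Unbounded (objective can decrease without bound)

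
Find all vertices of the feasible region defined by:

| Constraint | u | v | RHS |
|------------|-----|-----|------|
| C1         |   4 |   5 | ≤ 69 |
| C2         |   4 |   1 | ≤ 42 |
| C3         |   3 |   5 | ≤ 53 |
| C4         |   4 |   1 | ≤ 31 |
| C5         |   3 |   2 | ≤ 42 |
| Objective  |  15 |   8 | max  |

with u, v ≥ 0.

(0, 0), (7.75, 0), (6, 7), (0, 10.6)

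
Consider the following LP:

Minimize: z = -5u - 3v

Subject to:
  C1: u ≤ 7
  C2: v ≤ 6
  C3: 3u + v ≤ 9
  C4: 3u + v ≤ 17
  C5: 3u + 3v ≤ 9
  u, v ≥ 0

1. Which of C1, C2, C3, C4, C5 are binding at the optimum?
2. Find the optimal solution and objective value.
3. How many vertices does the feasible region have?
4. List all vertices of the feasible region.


1. C3, C5
2. u = 3, v = 0, z = -15
3. 3
4. (0, 0), (3, 0), (0, 3)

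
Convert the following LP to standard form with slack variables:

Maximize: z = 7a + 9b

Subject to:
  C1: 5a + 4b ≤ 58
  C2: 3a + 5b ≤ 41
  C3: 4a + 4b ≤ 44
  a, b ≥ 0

max z = 7a + 9b

s.t.
  5a + 4b + s1 = 58
  3a + 5b + s2 = 41
  4a + 4b + s3 = 44
  a, b, s1, s2, s3 ≥ 0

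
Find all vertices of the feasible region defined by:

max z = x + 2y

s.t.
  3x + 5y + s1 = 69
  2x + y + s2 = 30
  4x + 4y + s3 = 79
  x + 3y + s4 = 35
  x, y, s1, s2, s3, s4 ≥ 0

(0, 0), (15, 0), (11.57, 6.857), (8, 9), (0, 11.67)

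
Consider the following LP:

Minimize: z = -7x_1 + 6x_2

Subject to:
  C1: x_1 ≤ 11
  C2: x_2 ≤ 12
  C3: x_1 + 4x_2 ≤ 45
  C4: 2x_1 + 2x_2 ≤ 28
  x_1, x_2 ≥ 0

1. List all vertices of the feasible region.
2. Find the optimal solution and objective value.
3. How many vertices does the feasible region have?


1. (0, 0), (11, 0), (11, 3), (3.667, 10.33), (0, 11.25)
2. x_1 = 11, x_2 = 0, z = -77
3. 5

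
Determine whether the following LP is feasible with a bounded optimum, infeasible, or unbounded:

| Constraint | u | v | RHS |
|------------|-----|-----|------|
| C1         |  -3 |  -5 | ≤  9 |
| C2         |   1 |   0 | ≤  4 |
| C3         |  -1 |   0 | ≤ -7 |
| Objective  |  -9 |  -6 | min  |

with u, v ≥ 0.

Infeasible (no feasible solution exists)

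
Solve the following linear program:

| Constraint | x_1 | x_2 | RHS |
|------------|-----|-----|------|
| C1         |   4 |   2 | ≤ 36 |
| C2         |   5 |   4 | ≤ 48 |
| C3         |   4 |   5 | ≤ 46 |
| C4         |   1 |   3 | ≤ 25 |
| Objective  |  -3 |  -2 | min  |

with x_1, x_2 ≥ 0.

Evaluate the objective at each vertex of the feasible region:
  z(0, 0) = 0
  z(9, 0) = -27
  z(8, 2) = -28  ←
  z(6.222, 4.222) = -27.11
  z(1.857, 7.714) = -21
  z(0, 8.333) = -16.67
The minimum is at x_1 = 8, x_2 = 2.

x_1 = 8, x_2 = 2, z = -28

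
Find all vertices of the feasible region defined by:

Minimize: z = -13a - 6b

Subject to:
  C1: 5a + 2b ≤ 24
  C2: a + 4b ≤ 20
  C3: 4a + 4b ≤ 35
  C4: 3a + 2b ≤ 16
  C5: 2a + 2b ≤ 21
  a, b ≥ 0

(0, 0), (4.8, 0), (4, 2), (2.4, 4.4), (0, 5)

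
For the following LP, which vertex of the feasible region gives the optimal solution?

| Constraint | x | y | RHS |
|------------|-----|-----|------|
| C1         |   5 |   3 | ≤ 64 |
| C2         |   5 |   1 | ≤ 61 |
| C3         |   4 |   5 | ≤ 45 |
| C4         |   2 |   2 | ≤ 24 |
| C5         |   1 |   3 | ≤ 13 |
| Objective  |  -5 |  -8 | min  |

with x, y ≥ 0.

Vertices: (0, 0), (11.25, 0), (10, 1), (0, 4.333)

Evaluate the objective at each vertex of the feasible region:
  z(0, 0) = 0
  z(11.25, 0) = -56.25
  z(10, 1) = -58  ←
  z(0, 4.333) = -34.67
The minimum is at x = 10, y = 1.

(10, 1)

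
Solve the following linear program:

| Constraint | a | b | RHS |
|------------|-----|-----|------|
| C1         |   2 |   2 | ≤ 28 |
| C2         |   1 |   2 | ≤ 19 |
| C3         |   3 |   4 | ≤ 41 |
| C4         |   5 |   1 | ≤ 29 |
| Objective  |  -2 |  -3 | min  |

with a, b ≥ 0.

Evaluate the objective at each vertex of the feasible region:
  z(0, 0) = 0
  z(5.8, 0) = -11.6
  z(4.412, 6.941) = -29.65
  z(3, 8) = -30  ←
  z(0, 9.5) = -28.5
The minimum is at a = 3, b = 8.

a = 3, b = 8, z = -30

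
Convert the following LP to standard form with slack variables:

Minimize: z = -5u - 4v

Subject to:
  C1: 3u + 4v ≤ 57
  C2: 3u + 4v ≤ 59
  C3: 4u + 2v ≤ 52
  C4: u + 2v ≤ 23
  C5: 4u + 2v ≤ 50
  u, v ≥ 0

min z = -5u - 4v

s.t.
  3u + 4v + s1 = 57
  3u + 4v + s2 = 59
  4u + 2v + s3 = 52
  u + 2v + s4 = 23
  4u + 2v + s5 = 50
  u, v, s1, s2, s3, s4, s5 ≥ 0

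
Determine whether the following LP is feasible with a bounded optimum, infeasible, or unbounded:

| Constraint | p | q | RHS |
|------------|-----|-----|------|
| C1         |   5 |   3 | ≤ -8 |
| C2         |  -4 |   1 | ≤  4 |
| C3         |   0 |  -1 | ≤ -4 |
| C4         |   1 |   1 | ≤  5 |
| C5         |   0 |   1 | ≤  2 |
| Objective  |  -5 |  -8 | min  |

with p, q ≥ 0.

Infeasible (no feasible solution exists)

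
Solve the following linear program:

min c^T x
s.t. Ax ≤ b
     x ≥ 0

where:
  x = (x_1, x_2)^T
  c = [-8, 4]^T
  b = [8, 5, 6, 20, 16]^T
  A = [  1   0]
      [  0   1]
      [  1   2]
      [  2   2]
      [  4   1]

Evaluate the objective at each vertex of the feasible region:
  z(0, 0) = 0
  z(4, 0) = -32  ←
  z(3.714, 1.143) = -25.14
  z(0, 3) = 12
The minimum is at x_1 = 4, x_2 = 0.

x_1 = 4, x_2 = 0, z = -32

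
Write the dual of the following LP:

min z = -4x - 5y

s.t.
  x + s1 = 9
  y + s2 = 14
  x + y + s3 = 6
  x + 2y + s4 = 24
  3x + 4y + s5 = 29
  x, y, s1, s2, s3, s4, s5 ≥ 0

Primal min cᵀx s.t. Ax ≤ b, x ≥ 0  →  Dual max −bᵀy s.t. Aᵀy ≥ −c, y ≥ 0.

Maximize: z = -9y1 - 14y2 - 6y3 - 24y4 - 29y5

Subject to:
  y1 + y3 + y4 + 3y5 ≥ 4
  y2 + y3 + 2y4 + 4y5 ≥ 5
  y1, y2, y3, y4, y5 ≥ 0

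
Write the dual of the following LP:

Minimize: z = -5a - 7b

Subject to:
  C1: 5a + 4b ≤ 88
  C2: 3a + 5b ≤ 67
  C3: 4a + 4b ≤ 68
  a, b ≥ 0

Primal min cᵀx s.t. Ax ≤ b, x ≥ 0  →  Dual max −bᵀy s.t. Aᵀy ≥ −c, y ≥ 0.

Maximize: z = -88y1 - 67y2 - 68y3

Subject to:
  5y1 + 3y2 + 4y3 ≥ 5
  4y1 + 5y2 + 4y3 ≥ 7
  y1, y2, y3 ≥ 0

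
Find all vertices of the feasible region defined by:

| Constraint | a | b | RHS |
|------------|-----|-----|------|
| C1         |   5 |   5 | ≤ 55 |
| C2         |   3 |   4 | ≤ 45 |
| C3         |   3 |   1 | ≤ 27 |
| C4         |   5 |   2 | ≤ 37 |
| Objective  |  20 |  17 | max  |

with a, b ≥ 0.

(0, 0), (7.4, 0), (5, 6), (0, 11)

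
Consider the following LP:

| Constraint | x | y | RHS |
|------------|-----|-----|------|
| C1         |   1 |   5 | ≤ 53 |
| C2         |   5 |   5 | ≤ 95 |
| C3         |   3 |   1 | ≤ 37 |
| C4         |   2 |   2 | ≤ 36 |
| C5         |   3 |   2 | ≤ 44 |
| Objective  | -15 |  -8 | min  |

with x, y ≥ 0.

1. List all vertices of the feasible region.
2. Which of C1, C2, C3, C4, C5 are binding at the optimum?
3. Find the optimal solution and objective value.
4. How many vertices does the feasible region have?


1. (0, 0), (12.33, 0), (10, 7), (8.769, 8.846), (0, 10.6)
2. C3, C5
3. x = 10, y = 7, z = -206
4. 5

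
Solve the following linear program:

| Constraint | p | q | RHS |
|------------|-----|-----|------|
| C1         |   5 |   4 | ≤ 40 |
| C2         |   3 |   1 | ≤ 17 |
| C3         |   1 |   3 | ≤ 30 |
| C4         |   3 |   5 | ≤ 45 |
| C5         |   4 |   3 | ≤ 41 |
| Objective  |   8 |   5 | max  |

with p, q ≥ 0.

Evaluate the objective at each vertex of the feasible region:
  z(0, 0) = 0
  z(5.667, 0) = 45.33
  z(4, 5) = 57  ←
  z(1.538, 8.077) = 52.69
  z(0, 9) = 45
The maximum is at p = 4, q = 5.

p = 4, q = 5, z = 57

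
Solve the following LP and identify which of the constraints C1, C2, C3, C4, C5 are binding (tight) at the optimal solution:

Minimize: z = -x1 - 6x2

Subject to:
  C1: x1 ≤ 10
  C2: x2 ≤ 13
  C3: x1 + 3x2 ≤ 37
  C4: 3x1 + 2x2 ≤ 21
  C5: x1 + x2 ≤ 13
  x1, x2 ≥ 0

At x1 = 0, x2 = 10.5, compute slack b - a·x for each constraint:
  C1: 10 − 0 = 10  (slack)
  C2: 13 − 10.5 = 2.5  (slack)
  C3: 37 − 31.5 = 5.5  (slack)
  C4: 21 − 21 = 0  (binding)
  C5: 13 − 10.5 = 2.5  (slack)

Optimal: x1 = 0, x2 = 10.5
Binding: C4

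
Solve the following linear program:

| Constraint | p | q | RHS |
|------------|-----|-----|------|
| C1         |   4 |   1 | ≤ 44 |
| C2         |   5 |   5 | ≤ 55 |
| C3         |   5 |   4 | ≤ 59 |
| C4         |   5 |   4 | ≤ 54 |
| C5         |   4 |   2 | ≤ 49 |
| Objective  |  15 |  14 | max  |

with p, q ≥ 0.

Evaluate the objective at each vertex of the feasible region:
  z(0, 0) = 0
  z(10.8, 0) = 162
  z(10, 1) = 164  ←
  z(0, 11) = 154
The maximum is at p = 10, q = 1.

p = 10, q = 1, z = 164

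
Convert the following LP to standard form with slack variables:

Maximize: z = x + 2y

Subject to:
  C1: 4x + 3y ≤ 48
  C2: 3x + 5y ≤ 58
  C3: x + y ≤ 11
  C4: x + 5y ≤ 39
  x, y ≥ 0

max z = x + 2y

s.t.
  4x + 3y + s1 = 48
  3x + 5y + s2 = 58
  x + y + s3 = 11
  x + 5y + s4 = 39
  x, y, s1, s2, s3, s4 ≥ 0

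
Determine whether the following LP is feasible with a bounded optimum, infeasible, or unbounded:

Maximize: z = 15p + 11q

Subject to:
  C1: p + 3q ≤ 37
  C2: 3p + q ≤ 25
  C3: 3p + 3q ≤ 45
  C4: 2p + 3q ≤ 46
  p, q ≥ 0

Feasible with a bounded optimal solution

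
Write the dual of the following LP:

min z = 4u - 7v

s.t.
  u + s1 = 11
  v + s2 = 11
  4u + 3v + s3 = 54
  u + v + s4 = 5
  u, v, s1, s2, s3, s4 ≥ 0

Primal min cᵀx s.t. Ax ≤ b, x ≥ 0  →  Dual max −bᵀy s.t. Aᵀy ≥ −c, y ≥ 0.

Maximize: z = -11y1 - 11y2 - 54y3 - 5y4

Subject to:
  y1 + 4y3 + y4 ≥ -4
  y2 + 3y3 + y4 ≥ 7
  y1, y2, y3, y4 ≥ 0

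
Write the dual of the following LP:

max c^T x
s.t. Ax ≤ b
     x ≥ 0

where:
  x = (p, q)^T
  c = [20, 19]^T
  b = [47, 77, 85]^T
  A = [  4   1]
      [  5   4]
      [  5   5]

Primal max cᵀx s.t. Ax ≤ b, x ≥ 0  →  Dual min bᵀy s.t. Aᵀy ≥ c, y ≥ 0.

Minimize: z = 47y1 + 77y2 + 85y3

Subject to:
  4y1 + 5y2 + 5y3 ≥ 20
  y1 + 4y2 + 5y3 ≥ 19
  y1, y2, y3 ≥ 0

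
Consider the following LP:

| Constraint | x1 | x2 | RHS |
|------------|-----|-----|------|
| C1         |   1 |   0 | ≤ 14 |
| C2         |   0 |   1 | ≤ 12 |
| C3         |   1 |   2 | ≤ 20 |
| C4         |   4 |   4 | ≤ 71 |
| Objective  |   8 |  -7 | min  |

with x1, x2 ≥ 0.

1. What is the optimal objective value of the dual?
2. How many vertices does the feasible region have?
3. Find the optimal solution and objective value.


1. -70
2. 4
3. x1 = 0, x2 = 10, z = -70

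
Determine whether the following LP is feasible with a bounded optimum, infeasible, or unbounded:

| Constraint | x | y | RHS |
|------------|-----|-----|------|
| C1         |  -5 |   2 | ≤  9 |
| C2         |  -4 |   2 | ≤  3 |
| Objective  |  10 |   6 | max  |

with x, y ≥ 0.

Unbounded (objective can increase without bound)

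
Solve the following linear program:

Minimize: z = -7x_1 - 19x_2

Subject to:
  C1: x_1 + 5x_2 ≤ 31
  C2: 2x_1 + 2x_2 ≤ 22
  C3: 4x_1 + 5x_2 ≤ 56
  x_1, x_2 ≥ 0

Evaluate the objective at each vertex of the feasible region:
  z(0, 0) = 0
  z(11, 0) = -77
  z(6, 5) = -137  ←
  z(0, 6.2) = -117.8
The minimum is at x_1 = 6, x_2 = 5.

x_1 = 6, x_2 = 5, z = -137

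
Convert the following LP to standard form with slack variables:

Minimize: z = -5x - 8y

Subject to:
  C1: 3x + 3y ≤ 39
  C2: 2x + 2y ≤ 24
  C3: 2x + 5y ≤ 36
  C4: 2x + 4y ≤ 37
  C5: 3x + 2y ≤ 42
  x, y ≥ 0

min z = -5x - 8y

s.t.
  3x + 3y + s1 = 39
  2x + 2y + s2 = 24
  2x + 5y + s3 = 36
  2x + 4y + s4 = 37
  3x + 2y + s5 = 42
  x, y, s1, s2, s3, s4, s5 ≥ 0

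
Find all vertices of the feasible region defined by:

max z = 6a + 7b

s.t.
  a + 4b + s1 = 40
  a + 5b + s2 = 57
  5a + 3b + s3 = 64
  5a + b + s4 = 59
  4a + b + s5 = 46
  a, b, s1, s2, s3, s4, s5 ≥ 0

(0, 0), (11.5, 0), (10.57, 3.714), (8, 8), (0, 10)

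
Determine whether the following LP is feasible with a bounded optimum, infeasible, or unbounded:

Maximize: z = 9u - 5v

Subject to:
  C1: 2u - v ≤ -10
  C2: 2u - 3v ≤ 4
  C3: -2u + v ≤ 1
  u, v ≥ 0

Infeasible (no feasible solution exists)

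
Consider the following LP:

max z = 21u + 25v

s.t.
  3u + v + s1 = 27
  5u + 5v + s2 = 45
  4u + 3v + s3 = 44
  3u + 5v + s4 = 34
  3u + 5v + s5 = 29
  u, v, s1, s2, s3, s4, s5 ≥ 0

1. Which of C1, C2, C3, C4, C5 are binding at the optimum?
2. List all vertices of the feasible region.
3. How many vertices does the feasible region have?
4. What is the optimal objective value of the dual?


1. C2, C5
2. (0, 0), (9, 0), (8, 1), (0, 5.8)
3. 4
4. 193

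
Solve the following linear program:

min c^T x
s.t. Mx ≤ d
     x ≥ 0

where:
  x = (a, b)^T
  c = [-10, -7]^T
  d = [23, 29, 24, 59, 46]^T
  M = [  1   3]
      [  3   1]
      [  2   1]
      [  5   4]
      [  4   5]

Evaluate the objective at each vertex of the feasible region:
  z(0, 0) = 0
  z(9.667, 0) = -96.67
  z(9, 2) = -104  ←
  z(3.286, 6.571) = -78.86
  z(0, 7.667) = -53.67
The minimum is at a = 9, b = 2.

a = 9, b = 2, z = -104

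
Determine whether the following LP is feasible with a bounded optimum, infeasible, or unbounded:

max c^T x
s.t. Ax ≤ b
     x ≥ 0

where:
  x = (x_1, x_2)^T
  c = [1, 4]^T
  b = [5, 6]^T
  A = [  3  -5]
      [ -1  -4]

Unbounded (objective can increase without bound)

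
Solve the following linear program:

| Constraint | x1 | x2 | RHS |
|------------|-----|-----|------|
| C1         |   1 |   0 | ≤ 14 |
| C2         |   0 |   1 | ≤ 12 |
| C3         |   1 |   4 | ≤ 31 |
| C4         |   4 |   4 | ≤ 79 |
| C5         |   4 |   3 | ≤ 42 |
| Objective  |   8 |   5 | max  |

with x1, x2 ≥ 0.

Evaluate the objective at each vertex of the feasible region:
  z(0, 0) = 0
  z(10.5, 0) = 84  ←
  z(5.769, 6.308) = 77.69
  z(0, 7.75) = 38.75
The maximum is at x1 = 10.5, x2 = 0.

x1 = 10.5, x2 = 0, z = 84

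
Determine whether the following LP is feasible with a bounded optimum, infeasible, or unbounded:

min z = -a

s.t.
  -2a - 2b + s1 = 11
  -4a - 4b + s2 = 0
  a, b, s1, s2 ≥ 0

Unbounded (objective can decrease without bound)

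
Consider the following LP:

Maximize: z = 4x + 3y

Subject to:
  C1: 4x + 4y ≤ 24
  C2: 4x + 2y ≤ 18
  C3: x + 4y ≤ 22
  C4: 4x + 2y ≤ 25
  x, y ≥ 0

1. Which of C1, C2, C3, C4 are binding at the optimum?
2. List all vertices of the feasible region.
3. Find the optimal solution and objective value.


1. C1, C2
2. (0, 0), (4.5, 0), (3, 3), (0.6667, 5.333), (0, 5.5)
3. x = 3, y = 3, z = 21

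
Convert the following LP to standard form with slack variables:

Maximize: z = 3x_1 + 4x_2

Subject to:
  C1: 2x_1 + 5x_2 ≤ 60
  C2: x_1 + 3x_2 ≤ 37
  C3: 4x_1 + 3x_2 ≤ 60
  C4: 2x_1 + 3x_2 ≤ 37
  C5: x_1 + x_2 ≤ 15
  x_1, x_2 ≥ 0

max z = 3x_1 + 4x_2

s.t.
  2x_1 + 5x_2 + s1 = 60
  x_1 + 3x_2 + s2 = 37
  4x_1 + 3x_2 + s3 = 60
  2x_1 + 3x_2 + s4 = 37
  x_1 + x_2 + s5 = 15
  x_1, x_2, s1, s2, s3, s4, s5 ≥ 0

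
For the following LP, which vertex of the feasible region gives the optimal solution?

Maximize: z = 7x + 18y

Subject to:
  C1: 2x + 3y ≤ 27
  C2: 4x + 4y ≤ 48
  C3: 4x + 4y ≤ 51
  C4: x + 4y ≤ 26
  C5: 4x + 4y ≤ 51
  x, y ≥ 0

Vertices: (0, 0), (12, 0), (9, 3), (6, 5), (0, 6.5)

Evaluate the objective at each vertex of the feasible region:
  z(0, 0) = 0
  z(12, 0) = 84
  z(9, 3) = 117
  z(6, 5) = 132  ←
  z(0, 6.5) = 117
The maximum is at x = 6, y = 5.

(6, 5)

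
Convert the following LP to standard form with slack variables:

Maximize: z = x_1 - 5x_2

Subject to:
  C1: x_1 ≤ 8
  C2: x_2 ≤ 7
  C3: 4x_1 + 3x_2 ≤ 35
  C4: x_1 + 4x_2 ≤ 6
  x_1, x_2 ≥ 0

max z = x_1 - 5x_2

s.t.
  x_1 + s1 = 8
  x_2 + s2 = 7
  4x_1 + 3x_2 + s3 = 35
  x_1 + 4x_2 + s4 = 6
  x_1, x_2, s1, s2, s3, s4 ≥ 0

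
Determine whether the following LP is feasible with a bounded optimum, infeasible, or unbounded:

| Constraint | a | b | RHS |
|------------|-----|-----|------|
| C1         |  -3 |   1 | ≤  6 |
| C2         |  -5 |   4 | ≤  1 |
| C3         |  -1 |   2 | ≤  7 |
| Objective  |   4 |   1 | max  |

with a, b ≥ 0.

Unbounded (objective can increase without bound)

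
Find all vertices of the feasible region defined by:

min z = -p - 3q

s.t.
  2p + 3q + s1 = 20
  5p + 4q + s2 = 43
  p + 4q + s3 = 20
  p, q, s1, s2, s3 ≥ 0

(0, 0), (8.6, 0), (7, 2), (4, 4), (0, 5)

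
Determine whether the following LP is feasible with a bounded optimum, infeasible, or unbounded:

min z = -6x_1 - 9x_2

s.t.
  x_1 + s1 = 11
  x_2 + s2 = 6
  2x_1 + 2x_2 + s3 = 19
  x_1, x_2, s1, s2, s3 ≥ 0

Feasible with a bounded optimal solution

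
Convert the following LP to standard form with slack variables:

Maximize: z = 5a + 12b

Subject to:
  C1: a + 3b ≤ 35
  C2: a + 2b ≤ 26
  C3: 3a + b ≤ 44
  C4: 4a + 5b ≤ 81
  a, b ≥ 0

max z = 5a + 12b

s.t.
  a + 3b + s1 = 35
  a + 2b + s2 = 26
  3a + b + s3 = 44
  4a + 5b + s4 = 81
  a, b, s1, s2, s3, s4 ≥ 0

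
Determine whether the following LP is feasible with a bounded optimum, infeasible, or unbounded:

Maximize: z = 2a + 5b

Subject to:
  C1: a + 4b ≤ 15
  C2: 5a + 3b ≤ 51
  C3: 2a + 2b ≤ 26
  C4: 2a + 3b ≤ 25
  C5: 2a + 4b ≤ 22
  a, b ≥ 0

Feasible with a bounded optimal solution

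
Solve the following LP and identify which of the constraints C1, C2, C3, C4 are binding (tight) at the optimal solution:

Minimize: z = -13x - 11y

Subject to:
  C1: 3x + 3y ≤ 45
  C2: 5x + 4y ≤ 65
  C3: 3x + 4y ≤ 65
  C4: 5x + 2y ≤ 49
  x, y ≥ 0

At x = 5, y = 10, compute slack b - a·x for each constraint:
  C1: 45 − 45 = 0  (binding)
  C2: 65 − 65 = 0  (binding)
  C3: 65 − 55 = 10  (slack)
  C4: 49 − 45 = 4  (slack)

Optimal: x = 5, y = 10
Binding: C1, C2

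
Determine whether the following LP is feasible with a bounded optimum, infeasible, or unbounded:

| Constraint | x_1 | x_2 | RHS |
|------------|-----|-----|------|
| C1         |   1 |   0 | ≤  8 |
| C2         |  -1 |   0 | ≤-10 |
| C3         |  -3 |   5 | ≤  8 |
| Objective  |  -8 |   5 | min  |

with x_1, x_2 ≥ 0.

Infeasible (no feasible solution exists)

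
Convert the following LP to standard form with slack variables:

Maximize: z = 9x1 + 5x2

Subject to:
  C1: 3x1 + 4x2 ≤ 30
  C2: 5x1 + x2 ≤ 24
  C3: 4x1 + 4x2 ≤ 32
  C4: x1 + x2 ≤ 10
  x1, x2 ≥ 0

max z = 9x1 + 5x2

s.t.
  3x1 + 4x2 + s1 = 30
  5x1 + x2 + s2 = 24
  4x1 + 4x2 + s3 = 32
  x1 + x2 + s4 = 10
  x1, x2, s1, s2, s3, s4 ≥ 0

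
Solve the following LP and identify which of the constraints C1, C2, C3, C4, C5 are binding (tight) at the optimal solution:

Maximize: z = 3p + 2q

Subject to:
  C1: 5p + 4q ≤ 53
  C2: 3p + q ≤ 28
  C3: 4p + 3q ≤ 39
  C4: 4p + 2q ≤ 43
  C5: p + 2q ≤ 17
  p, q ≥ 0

At p = 9, q = 1, compute slack b - a·x for each constraint:
  C1: 53 − 49 = 4  (slack)
  C2: 28 − 28 = 0  (binding)
  C3: 39 − 39 = 0  (binding)
  C4: 43 − 38 = 5  (slack)
  C5: 17 − 11 = 6  (slack)

Optimal: p = 9, q = 1
Binding: C2, C3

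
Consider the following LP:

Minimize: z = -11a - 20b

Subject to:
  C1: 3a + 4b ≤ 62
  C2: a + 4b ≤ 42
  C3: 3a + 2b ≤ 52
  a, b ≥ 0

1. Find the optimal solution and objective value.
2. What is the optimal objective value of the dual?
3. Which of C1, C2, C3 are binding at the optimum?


1. a = 10, b = 8, z = -270
2. -270
3. C1, C2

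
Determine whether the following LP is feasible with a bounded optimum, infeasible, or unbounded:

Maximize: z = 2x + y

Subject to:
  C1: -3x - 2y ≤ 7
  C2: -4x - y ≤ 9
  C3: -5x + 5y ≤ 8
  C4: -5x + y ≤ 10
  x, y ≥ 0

Unbounded (objective can increase without bound)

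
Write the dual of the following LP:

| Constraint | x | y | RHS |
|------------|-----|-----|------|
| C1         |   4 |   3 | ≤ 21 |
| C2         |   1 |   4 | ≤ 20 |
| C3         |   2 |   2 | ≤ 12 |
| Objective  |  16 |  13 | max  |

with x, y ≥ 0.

Primal max cᵀx s.t. Ax ≤ b, x ≥ 0  →  Dual min bᵀy s.t. Aᵀy ≥ c, y ≥ 0.

Minimize: z = 21y1 + 20y2 + 12y3

Subject to:
  4y1 + y2 + 2y3 ≥ 16
  3y1 + 4y2 + 2y3 ≥ 13
  y1, y2, y3 ≥ 0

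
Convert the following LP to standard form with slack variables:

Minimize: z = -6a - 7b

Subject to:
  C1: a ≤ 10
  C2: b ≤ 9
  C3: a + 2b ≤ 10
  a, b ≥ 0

min z = -6a - 7b

s.t.
  a + s1 = 10
  b + s2 = 9
  a + 2b + s3 = 10
  a, b, s1, s2, s3 ≥ 0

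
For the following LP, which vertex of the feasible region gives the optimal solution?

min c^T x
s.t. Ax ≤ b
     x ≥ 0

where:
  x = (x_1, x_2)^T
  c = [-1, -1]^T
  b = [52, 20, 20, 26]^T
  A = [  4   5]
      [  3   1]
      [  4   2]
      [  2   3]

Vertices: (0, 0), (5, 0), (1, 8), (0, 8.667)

Evaluate the objective at each vertex of the feasible region:
  z(0, 0) = 0
  z(5, 0) = -5
  z(1, 8) = -9  ←
  z(0, 8.667) = -8.667
The minimum is at x_1 = 1, x_2 = 8.

(1, 8)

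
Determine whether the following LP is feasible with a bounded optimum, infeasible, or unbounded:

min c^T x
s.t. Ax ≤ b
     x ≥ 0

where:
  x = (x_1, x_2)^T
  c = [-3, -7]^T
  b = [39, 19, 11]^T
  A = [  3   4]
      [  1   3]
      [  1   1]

Feasible with a bounded optimal solution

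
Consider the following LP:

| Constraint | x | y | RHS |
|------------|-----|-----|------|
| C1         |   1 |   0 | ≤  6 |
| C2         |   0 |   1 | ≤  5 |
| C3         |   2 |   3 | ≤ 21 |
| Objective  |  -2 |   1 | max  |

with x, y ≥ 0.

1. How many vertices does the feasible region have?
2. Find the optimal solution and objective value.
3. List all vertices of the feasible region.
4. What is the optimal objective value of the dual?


1. 5
2. x = 0, y = 5, z = 5
3. (0, 0), (6, 0), (6, 3), (3, 5), (0, 5)
4. 5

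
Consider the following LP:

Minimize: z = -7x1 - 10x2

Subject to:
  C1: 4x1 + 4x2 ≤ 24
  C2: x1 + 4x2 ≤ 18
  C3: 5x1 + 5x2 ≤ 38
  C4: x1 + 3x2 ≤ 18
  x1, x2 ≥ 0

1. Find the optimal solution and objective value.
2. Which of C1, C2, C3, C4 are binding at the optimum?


1. x1 = 2, x2 = 4, z = -54
2. C1, C2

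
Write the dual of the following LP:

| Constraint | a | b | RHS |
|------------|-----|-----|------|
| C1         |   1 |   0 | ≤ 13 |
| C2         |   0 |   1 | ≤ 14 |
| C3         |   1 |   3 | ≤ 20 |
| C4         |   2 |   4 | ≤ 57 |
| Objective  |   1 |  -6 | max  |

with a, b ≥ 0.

Primal max cᵀx s.t. Ax ≤ b, x ≥ 0  →  Dual min bᵀy s.t. Aᵀy ≥ c, y ≥ 0.

Minimize: z = 13y1 + 14y2 + 20y3 + 57y4

Subject to:
  y1 + y3 + 2y4 ≥ 1
  y2 + 3y3 + 4y4 ≥ -6
  y1, y2, y3, y4 ≥ 0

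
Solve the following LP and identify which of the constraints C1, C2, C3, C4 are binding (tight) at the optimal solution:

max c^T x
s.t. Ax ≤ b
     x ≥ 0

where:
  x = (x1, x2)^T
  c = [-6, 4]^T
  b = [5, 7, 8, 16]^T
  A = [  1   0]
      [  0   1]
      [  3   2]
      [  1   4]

At x1 = 0, x2 = 4, compute slack b - a·x for each constraint:
  C1: 5 − 0 = 5  (slack)
  C2: 7 − 4 = 3  (slack)
  C3: 8 − 8 = 0  (binding)
  C4: 16 − 16 = 0  (binding)

Optimal: x1 = 0, x2 = 4
Binding: C3, C4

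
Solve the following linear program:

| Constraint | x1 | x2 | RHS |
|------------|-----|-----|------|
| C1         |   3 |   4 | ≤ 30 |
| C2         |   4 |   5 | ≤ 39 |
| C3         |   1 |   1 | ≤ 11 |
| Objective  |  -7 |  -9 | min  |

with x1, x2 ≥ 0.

Evaluate the objective at each vertex of the feasible region:
  z(0, 0) = 0
  z(9.75, 0) = -68.25
  z(6, 3) = -69  ←
  z(0, 7.5) = -67.5
The minimum is at x1 = 6, x2 = 3.

x1 = 6, x2 = 3, z = -69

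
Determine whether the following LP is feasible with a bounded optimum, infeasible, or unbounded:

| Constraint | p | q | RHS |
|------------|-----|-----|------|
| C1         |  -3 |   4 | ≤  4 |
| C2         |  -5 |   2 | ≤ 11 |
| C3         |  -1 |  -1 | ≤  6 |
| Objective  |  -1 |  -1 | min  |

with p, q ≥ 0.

Unbounded (objective can decrease without bound)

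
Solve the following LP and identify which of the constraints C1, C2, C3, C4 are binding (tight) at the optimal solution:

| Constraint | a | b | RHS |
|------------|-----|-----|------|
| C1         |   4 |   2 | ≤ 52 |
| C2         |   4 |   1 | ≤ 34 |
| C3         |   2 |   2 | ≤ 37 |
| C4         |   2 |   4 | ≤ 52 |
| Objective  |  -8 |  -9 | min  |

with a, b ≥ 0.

At a = 6, b = 10, compute slack b - a·x for each constraint:
  C1: 52 − 44 = 8  (slack)
  C2: 34 − 34 = 0  (binding)
  C3: 37 − 32 = 5  (slack)
  C4: 52 − 52 = 0  (binding)

Optimal: a = 6, b = 10
Binding: C2, C4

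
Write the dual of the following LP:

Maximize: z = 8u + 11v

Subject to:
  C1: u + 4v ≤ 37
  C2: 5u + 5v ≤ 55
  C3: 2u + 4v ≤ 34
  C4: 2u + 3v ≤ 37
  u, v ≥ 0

Primal max cᵀx s.t. Ax ≤ b, x ≥ 0  →  Dual min bᵀy s.t. Aᵀy ≥ c, y ≥ 0.

Minimize: z = 37y1 + 55y2 + 34y3 + 37y4

Subject to:
  y1 + 5y2 + 2y3 + 2y4 ≥ 8
  4y1 + 5y2 + 4y3 + 3y4 ≥ 11
  y1, y2, y3, y4 ≥ 0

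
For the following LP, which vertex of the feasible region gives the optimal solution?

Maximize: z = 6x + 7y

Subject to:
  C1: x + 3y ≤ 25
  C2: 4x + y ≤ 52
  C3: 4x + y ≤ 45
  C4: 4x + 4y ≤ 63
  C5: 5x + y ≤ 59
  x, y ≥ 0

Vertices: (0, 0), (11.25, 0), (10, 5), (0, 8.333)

Evaluate the objective at each vertex of the feasible region:
  z(0, 0) = 0
  z(11.25, 0) = 67.5
  z(10, 5) = 95  ←
  z(0, 8.333) = 58.33
The maximum is at x = 10, y = 5.

(10, 5)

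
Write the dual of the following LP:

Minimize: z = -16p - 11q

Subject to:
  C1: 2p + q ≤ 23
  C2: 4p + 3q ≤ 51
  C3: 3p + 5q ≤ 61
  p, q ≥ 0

Primal min cᵀx s.t. Ax ≤ b, x ≥ 0  →  Dual max −bᵀy s.t. Aᵀy ≥ −c, y ≥ 0.

Maximize: z = -23y1 - 51y2 - 61y3

Subject to:
  2y1 + 4y2 + 3y3 ≥ 16
  y1 + 3y2 + 5y3 ≥ 11
  y1, y2, y3 ≥ 0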